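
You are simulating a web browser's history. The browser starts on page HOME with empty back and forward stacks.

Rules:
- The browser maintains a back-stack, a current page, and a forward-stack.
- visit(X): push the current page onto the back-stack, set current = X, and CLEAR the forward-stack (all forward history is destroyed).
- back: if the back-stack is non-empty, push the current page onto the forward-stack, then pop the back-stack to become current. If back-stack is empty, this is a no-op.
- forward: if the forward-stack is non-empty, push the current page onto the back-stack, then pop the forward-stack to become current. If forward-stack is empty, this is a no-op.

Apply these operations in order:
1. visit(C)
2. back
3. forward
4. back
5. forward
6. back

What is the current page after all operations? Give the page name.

After 1 (visit(C)): cur=C back=1 fwd=0
After 2 (back): cur=HOME back=0 fwd=1
After 3 (forward): cur=C back=1 fwd=0
After 4 (back): cur=HOME back=0 fwd=1
After 5 (forward): cur=C back=1 fwd=0
After 6 (back): cur=HOME back=0 fwd=1

Answer: HOME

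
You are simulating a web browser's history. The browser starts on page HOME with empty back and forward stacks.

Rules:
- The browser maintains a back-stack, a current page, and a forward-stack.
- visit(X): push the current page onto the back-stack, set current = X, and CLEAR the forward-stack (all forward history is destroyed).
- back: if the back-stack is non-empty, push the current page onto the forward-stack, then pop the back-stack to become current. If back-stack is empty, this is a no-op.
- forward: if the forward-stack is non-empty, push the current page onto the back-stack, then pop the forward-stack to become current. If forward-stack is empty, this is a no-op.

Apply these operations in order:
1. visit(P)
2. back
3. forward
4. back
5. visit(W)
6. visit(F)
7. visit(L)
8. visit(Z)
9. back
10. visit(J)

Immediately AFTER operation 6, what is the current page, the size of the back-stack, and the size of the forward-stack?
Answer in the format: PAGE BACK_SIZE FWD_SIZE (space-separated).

After 1 (visit(P)): cur=P back=1 fwd=0
After 2 (back): cur=HOME back=0 fwd=1
After 3 (forward): cur=P back=1 fwd=0
After 4 (back): cur=HOME back=0 fwd=1
After 5 (visit(W)): cur=W back=1 fwd=0
After 6 (visit(F)): cur=F back=2 fwd=0

F 2 0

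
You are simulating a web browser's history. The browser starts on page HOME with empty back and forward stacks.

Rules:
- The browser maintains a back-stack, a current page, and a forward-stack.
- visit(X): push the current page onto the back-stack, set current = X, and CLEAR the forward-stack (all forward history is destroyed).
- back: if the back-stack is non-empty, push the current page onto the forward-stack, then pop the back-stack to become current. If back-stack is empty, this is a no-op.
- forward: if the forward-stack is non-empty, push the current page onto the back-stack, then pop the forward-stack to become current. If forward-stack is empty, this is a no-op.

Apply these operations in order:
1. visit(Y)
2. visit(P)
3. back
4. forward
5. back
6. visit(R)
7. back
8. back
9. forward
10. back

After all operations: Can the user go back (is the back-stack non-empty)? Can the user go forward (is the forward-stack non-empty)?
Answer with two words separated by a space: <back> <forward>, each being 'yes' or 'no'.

After 1 (visit(Y)): cur=Y back=1 fwd=0
After 2 (visit(P)): cur=P back=2 fwd=0
After 3 (back): cur=Y back=1 fwd=1
After 4 (forward): cur=P back=2 fwd=0
After 5 (back): cur=Y back=1 fwd=1
After 6 (visit(R)): cur=R back=2 fwd=0
After 7 (back): cur=Y back=1 fwd=1
After 8 (back): cur=HOME back=0 fwd=2
After 9 (forward): cur=Y back=1 fwd=1
After 10 (back): cur=HOME back=0 fwd=2

Answer: no yes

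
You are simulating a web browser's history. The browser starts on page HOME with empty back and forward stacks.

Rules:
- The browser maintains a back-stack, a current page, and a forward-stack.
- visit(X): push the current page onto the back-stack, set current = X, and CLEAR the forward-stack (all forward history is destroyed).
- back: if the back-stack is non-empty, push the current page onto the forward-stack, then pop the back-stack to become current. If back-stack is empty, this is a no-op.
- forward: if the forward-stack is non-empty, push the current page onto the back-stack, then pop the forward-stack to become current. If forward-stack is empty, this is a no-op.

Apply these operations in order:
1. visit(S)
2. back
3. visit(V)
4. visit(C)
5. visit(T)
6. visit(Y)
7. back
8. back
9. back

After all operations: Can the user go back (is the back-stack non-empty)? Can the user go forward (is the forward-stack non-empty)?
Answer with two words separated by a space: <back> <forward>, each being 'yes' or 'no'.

Answer: yes yes

Derivation:
After 1 (visit(S)): cur=S back=1 fwd=0
After 2 (back): cur=HOME back=0 fwd=1
After 3 (visit(V)): cur=V back=1 fwd=0
After 4 (visit(C)): cur=C back=2 fwd=0
After 5 (visit(T)): cur=T back=3 fwd=0
After 6 (visit(Y)): cur=Y back=4 fwd=0
After 7 (back): cur=T back=3 fwd=1
After 8 (back): cur=C back=2 fwd=2
After 9 (back): cur=V back=1 fwd=3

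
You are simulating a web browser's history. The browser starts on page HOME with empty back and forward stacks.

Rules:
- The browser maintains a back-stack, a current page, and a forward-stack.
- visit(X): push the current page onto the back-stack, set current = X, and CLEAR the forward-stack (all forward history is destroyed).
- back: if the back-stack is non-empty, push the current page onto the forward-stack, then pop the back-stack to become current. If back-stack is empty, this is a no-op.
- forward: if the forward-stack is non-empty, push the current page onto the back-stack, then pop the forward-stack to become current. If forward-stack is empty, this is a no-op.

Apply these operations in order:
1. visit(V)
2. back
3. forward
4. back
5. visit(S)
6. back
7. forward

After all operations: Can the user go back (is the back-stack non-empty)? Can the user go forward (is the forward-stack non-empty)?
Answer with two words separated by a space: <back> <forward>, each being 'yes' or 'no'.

Answer: yes no

Derivation:
After 1 (visit(V)): cur=V back=1 fwd=0
After 2 (back): cur=HOME back=0 fwd=1
After 3 (forward): cur=V back=1 fwd=0
After 4 (back): cur=HOME back=0 fwd=1
After 5 (visit(S)): cur=S back=1 fwd=0
After 6 (back): cur=HOME back=0 fwd=1
After 7 (forward): cur=S back=1 fwd=0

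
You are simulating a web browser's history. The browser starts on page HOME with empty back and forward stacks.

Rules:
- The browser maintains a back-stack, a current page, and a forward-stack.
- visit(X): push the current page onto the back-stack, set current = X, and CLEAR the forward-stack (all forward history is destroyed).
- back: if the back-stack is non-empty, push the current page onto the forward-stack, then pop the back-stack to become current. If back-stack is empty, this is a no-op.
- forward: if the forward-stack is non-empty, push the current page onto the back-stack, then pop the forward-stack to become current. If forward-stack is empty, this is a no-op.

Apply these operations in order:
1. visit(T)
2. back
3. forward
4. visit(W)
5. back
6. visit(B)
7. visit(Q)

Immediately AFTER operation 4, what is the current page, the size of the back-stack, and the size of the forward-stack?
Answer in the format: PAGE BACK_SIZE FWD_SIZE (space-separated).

After 1 (visit(T)): cur=T back=1 fwd=0
After 2 (back): cur=HOME back=0 fwd=1
After 3 (forward): cur=T back=1 fwd=0
After 4 (visit(W)): cur=W back=2 fwd=0

W 2 0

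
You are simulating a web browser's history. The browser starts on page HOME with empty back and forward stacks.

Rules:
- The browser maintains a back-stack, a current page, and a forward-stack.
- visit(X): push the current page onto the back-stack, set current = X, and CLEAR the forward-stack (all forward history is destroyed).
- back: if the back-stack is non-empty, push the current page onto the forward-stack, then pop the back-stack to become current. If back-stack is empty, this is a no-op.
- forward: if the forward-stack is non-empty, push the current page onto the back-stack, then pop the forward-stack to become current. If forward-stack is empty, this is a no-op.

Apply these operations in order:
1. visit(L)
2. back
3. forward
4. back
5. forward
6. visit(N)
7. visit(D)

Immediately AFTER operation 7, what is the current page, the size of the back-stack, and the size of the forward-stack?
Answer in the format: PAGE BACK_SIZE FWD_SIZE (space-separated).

After 1 (visit(L)): cur=L back=1 fwd=0
After 2 (back): cur=HOME back=0 fwd=1
After 3 (forward): cur=L back=1 fwd=0
After 4 (back): cur=HOME back=0 fwd=1
After 5 (forward): cur=L back=1 fwd=0
After 6 (visit(N)): cur=N back=2 fwd=0
After 7 (visit(D)): cur=D back=3 fwd=0

D 3 0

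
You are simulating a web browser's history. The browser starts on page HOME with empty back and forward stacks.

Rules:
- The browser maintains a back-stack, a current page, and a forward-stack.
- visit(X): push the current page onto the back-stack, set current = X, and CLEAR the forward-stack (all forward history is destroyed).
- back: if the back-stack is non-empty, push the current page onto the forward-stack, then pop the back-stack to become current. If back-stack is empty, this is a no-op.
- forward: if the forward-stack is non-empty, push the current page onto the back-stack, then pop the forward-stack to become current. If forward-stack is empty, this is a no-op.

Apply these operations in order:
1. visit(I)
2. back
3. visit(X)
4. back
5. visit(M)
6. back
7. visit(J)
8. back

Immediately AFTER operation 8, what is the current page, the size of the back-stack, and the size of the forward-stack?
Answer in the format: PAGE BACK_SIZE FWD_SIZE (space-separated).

After 1 (visit(I)): cur=I back=1 fwd=0
After 2 (back): cur=HOME back=0 fwd=1
After 3 (visit(X)): cur=X back=1 fwd=0
After 4 (back): cur=HOME back=0 fwd=1
After 5 (visit(M)): cur=M back=1 fwd=0
After 6 (back): cur=HOME back=0 fwd=1
After 7 (visit(J)): cur=J back=1 fwd=0
After 8 (back): cur=HOME back=0 fwd=1

HOME 0 1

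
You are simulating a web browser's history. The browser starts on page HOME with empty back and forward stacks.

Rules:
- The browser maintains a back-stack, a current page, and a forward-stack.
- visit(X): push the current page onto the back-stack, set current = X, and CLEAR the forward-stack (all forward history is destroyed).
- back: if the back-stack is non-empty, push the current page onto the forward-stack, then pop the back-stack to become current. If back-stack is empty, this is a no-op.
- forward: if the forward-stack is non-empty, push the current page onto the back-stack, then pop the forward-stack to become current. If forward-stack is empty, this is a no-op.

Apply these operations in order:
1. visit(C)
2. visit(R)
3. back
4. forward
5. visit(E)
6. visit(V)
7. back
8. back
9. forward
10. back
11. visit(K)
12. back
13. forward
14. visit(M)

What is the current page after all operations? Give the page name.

After 1 (visit(C)): cur=C back=1 fwd=0
After 2 (visit(R)): cur=R back=2 fwd=0
After 3 (back): cur=C back=1 fwd=1
After 4 (forward): cur=R back=2 fwd=0
After 5 (visit(E)): cur=E back=3 fwd=0
After 6 (visit(V)): cur=V back=4 fwd=0
After 7 (back): cur=E back=3 fwd=1
After 8 (back): cur=R back=2 fwd=2
After 9 (forward): cur=E back=3 fwd=1
After 10 (back): cur=R back=2 fwd=2
After 11 (visit(K)): cur=K back=3 fwd=0
After 12 (back): cur=R back=2 fwd=1
After 13 (forward): cur=K back=3 fwd=0
After 14 (visit(M)): cur=M back=4 fwd=0

Answer: M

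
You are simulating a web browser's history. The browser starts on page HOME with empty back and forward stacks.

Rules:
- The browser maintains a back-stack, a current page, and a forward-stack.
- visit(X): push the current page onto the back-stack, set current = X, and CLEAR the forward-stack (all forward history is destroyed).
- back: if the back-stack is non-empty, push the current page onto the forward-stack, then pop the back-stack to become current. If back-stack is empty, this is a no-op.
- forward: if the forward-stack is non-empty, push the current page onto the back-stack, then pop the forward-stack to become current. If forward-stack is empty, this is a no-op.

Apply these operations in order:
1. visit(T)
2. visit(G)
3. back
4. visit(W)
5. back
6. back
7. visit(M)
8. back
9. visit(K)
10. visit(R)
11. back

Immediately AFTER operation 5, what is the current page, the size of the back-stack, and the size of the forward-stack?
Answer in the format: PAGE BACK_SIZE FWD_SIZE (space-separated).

After 1 (visit(T)): cur=T back=1 fwd=0
After 2 (visit(G)): cur=G back=2 fwd=0
After 3 (back): cur=T back=1 fwd=1
After 4 (visit(W)): cur=W back=2 fwd=0
After 5 (back): cur=T back=1 fwd=1

T 1 1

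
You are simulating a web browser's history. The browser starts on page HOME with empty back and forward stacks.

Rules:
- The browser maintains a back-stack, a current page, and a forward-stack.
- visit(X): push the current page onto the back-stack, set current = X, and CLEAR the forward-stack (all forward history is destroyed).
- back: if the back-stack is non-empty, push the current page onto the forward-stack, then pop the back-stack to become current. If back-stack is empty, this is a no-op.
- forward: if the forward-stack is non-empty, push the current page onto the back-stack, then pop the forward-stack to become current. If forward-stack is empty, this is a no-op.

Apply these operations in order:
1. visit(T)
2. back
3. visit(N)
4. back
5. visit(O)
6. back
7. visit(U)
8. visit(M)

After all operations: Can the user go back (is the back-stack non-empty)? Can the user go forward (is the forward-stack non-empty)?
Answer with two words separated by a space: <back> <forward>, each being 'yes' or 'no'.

After 1 (visit(T)): cur=T back=1 fwd=0
After 2 (back): cur=HOME back=0 fwd=1
After 3 (visit(N)): cur=N back=1 fwd=0
After 4 (back): cur=HOME back=0 fwd=1
After 5 (visit(O)): cur=O back=1 fwd=0
After 6 (back): cur=HOME back=0 fwd=1
After 7 (visit(U)): cur=U back=1 fwd=0
After 8 (visit(M)): cur=M back=2 fwd=0

Answer: yes no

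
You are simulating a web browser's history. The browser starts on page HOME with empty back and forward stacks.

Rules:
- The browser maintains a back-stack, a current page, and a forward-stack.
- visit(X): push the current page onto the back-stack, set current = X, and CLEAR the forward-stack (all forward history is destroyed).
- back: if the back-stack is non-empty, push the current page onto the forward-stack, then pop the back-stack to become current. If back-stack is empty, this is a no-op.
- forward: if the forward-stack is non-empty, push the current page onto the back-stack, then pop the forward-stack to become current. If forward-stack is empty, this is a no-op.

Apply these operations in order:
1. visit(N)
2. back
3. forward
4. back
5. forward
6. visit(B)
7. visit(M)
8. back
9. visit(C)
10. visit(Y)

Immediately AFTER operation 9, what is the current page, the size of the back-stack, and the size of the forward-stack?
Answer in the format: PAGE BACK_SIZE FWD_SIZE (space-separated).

After 1 (visit(N)): cur=N back=1 fwd=0
After 2 (back): cur=HOME back=0 fwd=1
After 3 (forward): cur=N back=1 fwd=0
After 4 (back): cur=HOME back=0 fwd=1
After 5 (forward): cur=N back=1 fwd=0
After 6 (visit(B)): cur=B back=2 fwd=0
After 7 (visit(M)): cur=M back=3 fwd=0
After 8 (back): cur=B back=2 fwd=1
After 9 (visit(C)): cur=C back=3 fwd=0

C 3 0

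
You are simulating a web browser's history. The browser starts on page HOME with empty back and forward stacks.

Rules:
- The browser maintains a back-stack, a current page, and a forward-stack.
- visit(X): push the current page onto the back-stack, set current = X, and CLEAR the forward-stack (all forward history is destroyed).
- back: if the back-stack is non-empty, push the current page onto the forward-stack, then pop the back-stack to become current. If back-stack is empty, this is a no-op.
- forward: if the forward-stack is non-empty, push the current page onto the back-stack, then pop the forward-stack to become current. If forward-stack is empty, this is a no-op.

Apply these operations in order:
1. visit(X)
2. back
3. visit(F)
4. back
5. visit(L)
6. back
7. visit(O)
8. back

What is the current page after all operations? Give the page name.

After 1 (visit(X)): cur=X back=1 fwd=0
After 2 (back): cur=HOME back=0 fwd=1
After 3 (visit(F)): cur=F back=1 fwd=0
After 4 (back): cur=HOME back=0 fwd=1
After 5 (visit(L)): cur=L back=1 fwd=0
After 6 (back): cur=HOME back=0 fwd=1
After 7 (visit(O)): cur=O back=1 fwd=0
After 8 (back): cur=HOME back=0 fwd=1

Answer: HOME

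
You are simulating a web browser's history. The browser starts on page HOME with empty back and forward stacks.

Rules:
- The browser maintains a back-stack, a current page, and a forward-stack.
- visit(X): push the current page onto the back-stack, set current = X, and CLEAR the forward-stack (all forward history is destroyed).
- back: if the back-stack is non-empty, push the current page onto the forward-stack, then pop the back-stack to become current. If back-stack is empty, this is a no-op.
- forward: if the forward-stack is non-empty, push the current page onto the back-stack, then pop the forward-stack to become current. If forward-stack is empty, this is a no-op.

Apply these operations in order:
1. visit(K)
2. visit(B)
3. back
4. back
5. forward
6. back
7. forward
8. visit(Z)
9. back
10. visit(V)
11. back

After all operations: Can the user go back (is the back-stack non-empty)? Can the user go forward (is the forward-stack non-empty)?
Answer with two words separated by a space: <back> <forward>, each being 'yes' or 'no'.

Answer: yes yes

Derivation:
After 1 (visit(K)): cur=K back=1 fwd=0
After 2 (visit(B)): cur=B back=2 fwd=0
After 3 (back): cur=K back=1 fwd=1
After 4 (back): cur=HOME back=0 fwd=2
After 5 (forward): cur=K back=1 fwd=1
After 6 (back): cur=HOME back=0 fwd=2
After 7 (forward): cur=K back=1 fwd=1
After 8 (visit(Z)): cur=Z back=2 fwd=0
After 9 (back): cur=K back=1 fwd=1
After 10 (visit(V)): cur=V back=2 fwd=0
After 11 (back): cur=K back=1 fwd=1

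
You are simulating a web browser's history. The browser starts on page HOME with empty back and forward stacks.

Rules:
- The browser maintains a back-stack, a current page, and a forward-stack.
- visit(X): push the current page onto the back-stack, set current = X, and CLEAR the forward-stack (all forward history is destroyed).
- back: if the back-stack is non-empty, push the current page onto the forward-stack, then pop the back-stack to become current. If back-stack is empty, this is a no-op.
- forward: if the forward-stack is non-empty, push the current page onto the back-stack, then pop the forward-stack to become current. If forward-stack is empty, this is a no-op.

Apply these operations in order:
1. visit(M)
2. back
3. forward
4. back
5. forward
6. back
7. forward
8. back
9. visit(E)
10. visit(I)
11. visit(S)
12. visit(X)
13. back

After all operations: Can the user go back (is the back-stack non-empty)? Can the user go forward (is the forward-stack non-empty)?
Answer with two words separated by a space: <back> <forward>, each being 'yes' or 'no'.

After 1 (visit(M)): cur=M back=1 fwd=0
After 2 (back): cur=HOME back=0 fwd=1
After 3 (forward): cur=M back=1 fwd=0
After 4 (back): cur=HOME back=0 fwd=1
After 5 (forward): cur=M back=1 fwd=0
After 6 (back): cur=HOME back=0 fwd=1
After 7 (forward): cur=M back=1 fwd=0
After 8 (back): cur=HOME back=0 fwd=1
After 9 (visit(E)): cur=E back=1 fwd=0
After 10 (visit(I)): cur=I back=2 fwd=0
After 11 (visit(S)): cur=S back=3 fwd=0
After 12 (visit(X)): cur=X back=4 fwd=0
After 13 (back): cur=S back=3 fwd=1

Answer: yes yes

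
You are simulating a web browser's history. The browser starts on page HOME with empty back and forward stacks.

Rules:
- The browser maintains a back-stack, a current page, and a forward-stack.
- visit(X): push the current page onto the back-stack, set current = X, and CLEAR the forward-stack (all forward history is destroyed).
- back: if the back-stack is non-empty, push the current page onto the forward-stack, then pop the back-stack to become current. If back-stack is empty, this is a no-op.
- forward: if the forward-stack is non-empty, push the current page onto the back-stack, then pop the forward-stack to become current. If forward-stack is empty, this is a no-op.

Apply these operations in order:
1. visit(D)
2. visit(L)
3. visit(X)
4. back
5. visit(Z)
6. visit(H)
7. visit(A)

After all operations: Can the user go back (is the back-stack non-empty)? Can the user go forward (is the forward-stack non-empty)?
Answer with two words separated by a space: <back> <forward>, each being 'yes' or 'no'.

Answer: yes no

Derivation:
After 1 (visit(D)): cur=D back=1 fwd=0
After 2 (visit(L)): cur=L back=2 fwd=0
After 3 (visit(X)): cur=X back=3 fwd=0
After 4 (back): cur=L back=2 fwd=1
After 5 (visit(Z)): cur=Z back=3 fwd=0
After 6 (visit(H)): cur=H back=4 fwd=0
After 7 (visit(A)): cur=A back=5 fwd=0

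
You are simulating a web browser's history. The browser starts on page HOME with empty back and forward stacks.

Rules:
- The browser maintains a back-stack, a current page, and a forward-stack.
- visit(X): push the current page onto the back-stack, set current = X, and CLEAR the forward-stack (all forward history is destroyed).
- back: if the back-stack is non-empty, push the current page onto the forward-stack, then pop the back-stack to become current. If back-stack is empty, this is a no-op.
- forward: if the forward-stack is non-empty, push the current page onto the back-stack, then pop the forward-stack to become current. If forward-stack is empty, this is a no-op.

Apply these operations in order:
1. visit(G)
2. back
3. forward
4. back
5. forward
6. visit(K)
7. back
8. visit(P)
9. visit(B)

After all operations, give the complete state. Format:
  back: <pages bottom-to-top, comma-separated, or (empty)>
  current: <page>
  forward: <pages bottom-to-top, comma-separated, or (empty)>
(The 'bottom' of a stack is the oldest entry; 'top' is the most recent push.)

After 1 (visit(G)): cur=G back=1 fwd=0
After 2 (back): cur=HOME back=0 fwd=1
After 3 (forward): cur=G back=1 fwd=0
After 4 (back): cur=HOME back=0 fwd=1
After 5 (forward): cur=G back=1 fwd=0
After 6 (visit(K)): cur=K back=2 fwd=0
After 7 (back): cur=G back=1 fwd=1
After 8 (visit(P)): cur=P back=2 fwd=0
After 9 (visit(B)): cur=B back=3 fwd=0

Answer: back: HOME,G,P
current: B
forward: (empty)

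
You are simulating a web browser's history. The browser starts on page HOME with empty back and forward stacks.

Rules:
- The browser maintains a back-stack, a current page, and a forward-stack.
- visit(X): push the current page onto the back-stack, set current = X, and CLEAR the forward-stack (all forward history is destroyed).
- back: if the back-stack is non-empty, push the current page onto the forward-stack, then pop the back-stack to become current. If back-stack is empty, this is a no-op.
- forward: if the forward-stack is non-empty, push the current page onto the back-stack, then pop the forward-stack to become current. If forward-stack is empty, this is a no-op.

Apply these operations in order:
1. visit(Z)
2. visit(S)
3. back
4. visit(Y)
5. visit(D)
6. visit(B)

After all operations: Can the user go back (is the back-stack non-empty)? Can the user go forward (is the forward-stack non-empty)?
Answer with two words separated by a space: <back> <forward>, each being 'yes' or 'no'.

Answer: yes no

Derivation:
After 1 (visit(Z)): cur=Z back=1 fwd=0
After 2 (visit(S)): cur=S back=2 fwd=0
After 3 (back): cur=Z back=1 fwd=1
After 4 (visit(Y)): cur=Y back=2 fwd=0
After 5 (visit(D)): cur=D back=3 fwd=0
After 6 (visit(B)): cur=B back=4 fwd=0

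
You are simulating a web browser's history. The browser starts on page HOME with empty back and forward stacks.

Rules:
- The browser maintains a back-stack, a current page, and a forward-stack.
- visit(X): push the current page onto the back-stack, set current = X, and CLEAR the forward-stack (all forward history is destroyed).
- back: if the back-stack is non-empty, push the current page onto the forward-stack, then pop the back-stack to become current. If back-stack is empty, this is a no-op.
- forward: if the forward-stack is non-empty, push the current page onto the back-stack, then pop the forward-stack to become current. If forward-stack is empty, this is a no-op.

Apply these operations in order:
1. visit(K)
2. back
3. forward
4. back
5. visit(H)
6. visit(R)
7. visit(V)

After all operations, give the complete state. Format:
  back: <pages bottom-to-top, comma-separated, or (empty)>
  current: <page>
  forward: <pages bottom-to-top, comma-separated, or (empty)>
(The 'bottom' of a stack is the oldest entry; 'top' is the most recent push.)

Answer: back: HOME,H,R
current: V
forward: (empty)

Derivation:
After 1 (visit(K)): cur=K back=1 fwd=0
After 2 (back): cur=HOME back=0 fwd=1
After 3 (forward): cur=K back=1 fwd=0
After 4 (back): cur=HOME back=0 fwd=1
After 5 (visit(H)): cur=H back=1 fwd=0
After 6 (visit(R)): cur=R back=2 fwd=0
After 7 (visit(V)): cur=V back=3 fwd=0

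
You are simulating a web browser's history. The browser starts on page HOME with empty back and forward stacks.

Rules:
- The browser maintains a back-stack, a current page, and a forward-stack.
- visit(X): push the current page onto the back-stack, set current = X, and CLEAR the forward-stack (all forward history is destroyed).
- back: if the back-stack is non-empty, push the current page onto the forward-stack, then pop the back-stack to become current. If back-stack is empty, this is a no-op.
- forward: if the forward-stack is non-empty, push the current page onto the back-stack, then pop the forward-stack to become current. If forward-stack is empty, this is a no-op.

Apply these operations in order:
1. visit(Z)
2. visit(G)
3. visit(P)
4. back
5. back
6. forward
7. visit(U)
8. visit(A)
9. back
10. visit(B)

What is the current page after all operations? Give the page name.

Answer: B

Derivation:
After 1 (visit(Z)): cur=Z back=1 fwd=0
After 2 (visit(G)): cur=G back=2 fwd=0
After 3 (visit(P)): cur=P back=3 fwd=0
After 4 (back): cur=G back=2 fwd=1
After 5 (back): cur=Z back=1 fwd=2
After 6 (forward): cur=G back=2 fwd=1
After 7 (visit(U)): cur=U back=3 fwd=0
After 8 (visit(A)): cur=A back=4 fwd=0
After 9 (back): cur=U back=3 fwd=1
After 10 (visit(B)): cur=B back=4 fwd=0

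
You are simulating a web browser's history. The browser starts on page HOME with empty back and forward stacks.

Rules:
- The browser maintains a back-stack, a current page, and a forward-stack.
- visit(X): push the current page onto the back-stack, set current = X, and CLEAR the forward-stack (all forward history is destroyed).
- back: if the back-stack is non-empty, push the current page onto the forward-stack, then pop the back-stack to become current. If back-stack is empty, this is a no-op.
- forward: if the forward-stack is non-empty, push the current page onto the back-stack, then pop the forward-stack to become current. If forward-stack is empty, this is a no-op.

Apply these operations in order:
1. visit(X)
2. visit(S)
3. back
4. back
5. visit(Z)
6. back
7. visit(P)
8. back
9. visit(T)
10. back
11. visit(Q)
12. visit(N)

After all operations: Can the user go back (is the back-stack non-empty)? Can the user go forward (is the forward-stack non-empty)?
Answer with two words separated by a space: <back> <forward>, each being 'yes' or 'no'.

Answer: yes no

Derivation:
After 1 (visit(X)): cur=X back=1 fwd=0
After 2 (visit(S)): cur=S back=2 fwd=0
After 3 (back): cur=X back=1 fwd=1
After 4 (back): cur=HOME back=0 fwd=2
After 5 (visit(Z)): cur=Z back=1 fwd=0
After 6 (back): cur=HOME back=0 fwd=1
After 7 (visit(P)): cur=P back=1 fwd=0
After 8 (back): cur=HOME back=0 fwd=1
After 9 (visit(T)): cur=T back=1 fwd=0
After 10 (back): cur=HOME back=0 fwd=1
After 11 (visit(Q)): cur=Q back=1 fwd=0
After 12 (visit(N)): cur=N back=2 fwd=0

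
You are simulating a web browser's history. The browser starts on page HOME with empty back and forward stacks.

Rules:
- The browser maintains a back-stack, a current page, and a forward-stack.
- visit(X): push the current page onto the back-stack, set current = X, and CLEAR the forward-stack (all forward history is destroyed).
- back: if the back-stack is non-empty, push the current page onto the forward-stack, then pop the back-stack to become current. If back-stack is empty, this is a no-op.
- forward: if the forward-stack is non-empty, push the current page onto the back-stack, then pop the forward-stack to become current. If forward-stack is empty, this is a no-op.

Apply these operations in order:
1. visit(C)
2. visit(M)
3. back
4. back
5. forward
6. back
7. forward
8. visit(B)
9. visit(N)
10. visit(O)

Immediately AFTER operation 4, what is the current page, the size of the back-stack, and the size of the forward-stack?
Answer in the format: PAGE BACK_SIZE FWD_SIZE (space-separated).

After 1 (visit(C)): cur=C back=1 fwd=0
After 2 (visit(M)): cur=M back=2 fwd=0
After 3 (back): cur=C back=1 fwd=1
After 4 (back): cur=HOME back=0 fwd=2

HOME 0 2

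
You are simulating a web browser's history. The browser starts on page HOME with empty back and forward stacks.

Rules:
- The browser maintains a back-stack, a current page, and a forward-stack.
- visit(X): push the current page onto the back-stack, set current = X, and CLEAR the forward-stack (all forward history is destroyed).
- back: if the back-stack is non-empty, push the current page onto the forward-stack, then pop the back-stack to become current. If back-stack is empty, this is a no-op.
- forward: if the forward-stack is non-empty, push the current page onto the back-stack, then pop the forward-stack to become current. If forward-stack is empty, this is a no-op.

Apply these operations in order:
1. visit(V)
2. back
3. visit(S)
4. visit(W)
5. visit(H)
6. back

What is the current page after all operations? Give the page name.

After 1 (visit(V)): cur=V back=1 fwd=0
After 2 (back): cur=HOME back=0 fwd=1
After 3 (visit(S)): cur=S back=1 fwd=0
After 4 (visit(W)): cur=W back=2 fwd=0
After 5 (visit(H)): cur=H back=3 fwd=0
After 6 (back): cur=W back=2 fwd=1

Answer: W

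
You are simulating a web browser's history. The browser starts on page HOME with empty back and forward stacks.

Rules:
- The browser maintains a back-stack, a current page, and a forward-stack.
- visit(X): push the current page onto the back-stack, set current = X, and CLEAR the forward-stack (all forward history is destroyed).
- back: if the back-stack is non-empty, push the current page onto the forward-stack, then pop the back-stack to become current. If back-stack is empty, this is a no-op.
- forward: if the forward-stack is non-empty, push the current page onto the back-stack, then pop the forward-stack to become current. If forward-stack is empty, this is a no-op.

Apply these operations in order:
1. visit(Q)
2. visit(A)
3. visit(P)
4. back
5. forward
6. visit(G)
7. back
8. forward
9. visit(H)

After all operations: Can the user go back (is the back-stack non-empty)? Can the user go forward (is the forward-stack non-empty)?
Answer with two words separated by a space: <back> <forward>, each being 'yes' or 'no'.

Answer: yes no

Derivation:
After 1 (visit(Q)): cur=Q back=1 fwd=0
After 2 (visit(A)): cur=A back=2 fwd=0
After 3 (visit(P)): cur=P back=3 fwd=0
After 4 (back): cur=A back=2 fwd=1
After 5 (forward): cur=P back=3 fwd=0
After 6 (visit(G)): cur=G back=4 fwd=0
After 7 (back): cur=P back=3 fwd=1
After 8 (forward): cur=G back=4 fwd=0
After 9 (visit(H)): cur=H back=5 fwd=0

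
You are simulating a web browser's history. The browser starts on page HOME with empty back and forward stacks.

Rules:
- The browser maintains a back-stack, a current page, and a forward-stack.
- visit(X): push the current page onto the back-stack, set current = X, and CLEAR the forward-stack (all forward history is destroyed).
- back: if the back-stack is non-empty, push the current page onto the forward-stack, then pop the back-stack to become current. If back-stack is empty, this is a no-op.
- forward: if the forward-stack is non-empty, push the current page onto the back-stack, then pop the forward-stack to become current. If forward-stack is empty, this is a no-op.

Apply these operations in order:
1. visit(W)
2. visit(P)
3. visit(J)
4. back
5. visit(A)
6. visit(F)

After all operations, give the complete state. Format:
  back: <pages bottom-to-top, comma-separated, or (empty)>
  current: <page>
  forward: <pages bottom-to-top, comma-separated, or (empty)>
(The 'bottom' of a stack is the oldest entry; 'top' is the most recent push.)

Answer: back: HOME,W,P,A
current: F
forward: (empty)

Derivation:
After 1 (visit(W)): cur=W back=1 fwd=0
After 2 (visit(P)): cur=P back=2 fwd=0
After 3 (visit(J)): cur=J back=3 fwd=0
After 4 (back): cur=P back=2 fwd=1
After 5 (visit(A)): cur=A back=3 fwd=0
After 6 (visit(F)): cur=F back=4 fwd=0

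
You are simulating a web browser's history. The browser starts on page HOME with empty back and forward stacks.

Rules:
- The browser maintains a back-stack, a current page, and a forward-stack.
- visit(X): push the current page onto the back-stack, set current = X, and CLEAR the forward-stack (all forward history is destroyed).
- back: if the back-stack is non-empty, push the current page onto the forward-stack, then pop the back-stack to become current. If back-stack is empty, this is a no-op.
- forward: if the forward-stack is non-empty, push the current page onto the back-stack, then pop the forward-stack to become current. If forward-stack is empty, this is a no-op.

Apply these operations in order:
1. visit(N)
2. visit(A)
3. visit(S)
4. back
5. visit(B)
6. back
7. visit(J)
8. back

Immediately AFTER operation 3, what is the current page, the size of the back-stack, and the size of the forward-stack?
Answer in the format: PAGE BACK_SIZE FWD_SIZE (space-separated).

After 1 (visit(N)): cur=N back=1 fwd=0
After 2 (visit(A)): cur=A back=2 fwd=0
After 3 (visit(S)): cur=S back=3 fwd=0

S 3 0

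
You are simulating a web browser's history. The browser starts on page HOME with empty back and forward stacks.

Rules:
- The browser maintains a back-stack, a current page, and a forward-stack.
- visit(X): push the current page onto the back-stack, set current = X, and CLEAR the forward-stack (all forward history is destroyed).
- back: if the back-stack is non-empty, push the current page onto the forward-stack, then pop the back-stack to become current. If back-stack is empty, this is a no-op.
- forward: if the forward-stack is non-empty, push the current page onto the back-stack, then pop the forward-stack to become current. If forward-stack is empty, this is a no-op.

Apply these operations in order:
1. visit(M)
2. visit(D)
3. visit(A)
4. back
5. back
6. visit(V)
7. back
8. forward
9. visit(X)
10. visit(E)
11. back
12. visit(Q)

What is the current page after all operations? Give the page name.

After 1 (visit(M)): cur=M back=1 fwd=0
After 2 (visit(D)): cur=D back=2 fwd=0
After 3 (visit(A)): cur=A back=3 fwd=0
After 4 (back): cur=D back=2 fwd=1
After 5 (back): cur=M back=1 fwd=2
After 6 (visit(V)): cur=V back=2 fwd=0
After 7 (back): cur=M back=1 fwd=1
After 8 (forward): cur=V back=2 fwd=0
After 9 (visit(X)): cur=X back=3 fwd=0
After 10 (visit(E)): cur=E back=4 fwd=0
After 11 (back): cur=X back=3 fwd=1
After 12 (visit(Q)): cur=Q back=4 fwd=0

Answer: Q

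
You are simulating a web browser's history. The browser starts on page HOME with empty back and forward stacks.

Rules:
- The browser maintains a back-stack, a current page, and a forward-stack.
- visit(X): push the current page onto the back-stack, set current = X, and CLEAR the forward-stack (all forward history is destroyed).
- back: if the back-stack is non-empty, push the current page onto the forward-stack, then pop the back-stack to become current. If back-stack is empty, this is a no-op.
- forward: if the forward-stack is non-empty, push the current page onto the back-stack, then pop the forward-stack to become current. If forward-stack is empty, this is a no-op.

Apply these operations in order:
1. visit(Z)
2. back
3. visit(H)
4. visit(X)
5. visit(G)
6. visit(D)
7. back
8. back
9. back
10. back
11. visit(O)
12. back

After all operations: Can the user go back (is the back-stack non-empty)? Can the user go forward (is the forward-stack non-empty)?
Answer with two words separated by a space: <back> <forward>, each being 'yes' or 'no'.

After 1 (visit(Z)): cur=Z back=1 fwd=0
After 2 (back): cur=HOME back=0 fwd=1
After 3 (visit(H)): cur=H back=1 fwd=0
After 4 (visit(X)): cur=X back=2 fwd=0
After 5 (visit(G)): cur=G back=3 fwd=0
After 6 (visit(D)): cur=D back=4 fwd=0
After 7 (back): cur=G back=3 fwd=1
After 8 (back): cur=X back=2 fwd=2
After 9 (back): cur=H back=1 fwd=3
After 10 (back): cur=HOME back=0 fwd=4
After 11 (visit(O)): cur=O back=1 fwd=0
After 12 (back): cur=HOME back=0 fwd=1

Answer: no yes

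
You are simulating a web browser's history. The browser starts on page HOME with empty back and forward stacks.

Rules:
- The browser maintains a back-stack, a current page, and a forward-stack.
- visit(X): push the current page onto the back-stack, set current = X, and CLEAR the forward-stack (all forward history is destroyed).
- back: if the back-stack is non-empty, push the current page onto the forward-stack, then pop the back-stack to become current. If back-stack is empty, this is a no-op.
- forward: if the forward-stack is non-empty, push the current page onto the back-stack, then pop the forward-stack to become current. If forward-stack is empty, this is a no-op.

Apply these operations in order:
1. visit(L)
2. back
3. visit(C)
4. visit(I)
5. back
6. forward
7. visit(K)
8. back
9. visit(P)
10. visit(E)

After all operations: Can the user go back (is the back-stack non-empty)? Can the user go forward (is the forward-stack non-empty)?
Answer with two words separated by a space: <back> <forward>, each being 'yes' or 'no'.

After 1 (visit(L)): cur=L back=1 fwd=0
After 2 (back): cur=HOME back=0 fwd=1
After 3 (visit(C)): cur=C back=1 fwd=0
After 4 (visit(I)): cur=I back=2 fwd=0
After 5 (back): cur=C back=1 fwd=1
After 6 (forward): cur=I back=2 fwd=0
After 7 (visit(K)): cur=K back=3 fwd=0
After 8 (back): cur=I back=2 fwd=1
After 9 (visit(P)): cur=P back=3 fwd=0
After 10 (visit(E)): cur=E back=4 fwd=0

Answer: yes no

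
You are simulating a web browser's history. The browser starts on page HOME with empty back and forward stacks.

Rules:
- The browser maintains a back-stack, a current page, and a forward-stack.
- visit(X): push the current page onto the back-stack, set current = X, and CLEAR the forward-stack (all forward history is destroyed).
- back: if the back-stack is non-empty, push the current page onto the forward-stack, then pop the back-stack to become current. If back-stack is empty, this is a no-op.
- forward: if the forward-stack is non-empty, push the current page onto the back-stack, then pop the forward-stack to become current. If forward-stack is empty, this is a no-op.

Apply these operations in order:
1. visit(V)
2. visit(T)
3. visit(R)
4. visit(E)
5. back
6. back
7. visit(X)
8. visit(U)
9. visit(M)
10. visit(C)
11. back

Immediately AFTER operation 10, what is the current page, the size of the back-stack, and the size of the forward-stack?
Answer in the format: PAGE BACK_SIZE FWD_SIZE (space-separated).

After 1 (visit(V)): cur=V back=1 fwd=0
After 2 (visit(T)): cur=T back=2 fwd=0
After 3 (visit(R)): cur=R back=3 fwd=0
After 4 (visit(E)): cur=E back=4 fwd=0
After 5 (back): cur=R back=3 fwd=1
After 6 (back): cur=T back=2 fwd=2
After 7 (visit(X)): cur=X back=3 fwd=0
After 8 (visit(U)): cur=U back=4 fwd=0
After 9 (visit(M)): cur=M back=5 fwd=0
After 10 (visit(C)): cur=C back=6 fwd=0

C 6 0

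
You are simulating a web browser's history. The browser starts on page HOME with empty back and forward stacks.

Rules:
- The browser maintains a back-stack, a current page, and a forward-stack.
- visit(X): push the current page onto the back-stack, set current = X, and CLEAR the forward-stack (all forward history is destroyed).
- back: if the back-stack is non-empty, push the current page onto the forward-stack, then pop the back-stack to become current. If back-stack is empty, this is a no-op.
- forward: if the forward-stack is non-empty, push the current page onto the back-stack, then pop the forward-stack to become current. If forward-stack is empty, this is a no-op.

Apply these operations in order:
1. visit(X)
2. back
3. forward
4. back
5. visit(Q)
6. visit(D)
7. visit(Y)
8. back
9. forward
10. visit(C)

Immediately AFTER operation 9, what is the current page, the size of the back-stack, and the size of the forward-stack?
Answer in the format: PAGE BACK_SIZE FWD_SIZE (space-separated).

After 1 (visit(X)): cur=X back=1 fwd=0
After 2 (back): cur=HOME back=0 fwd=1
After 3 (forward): cur=X back=1 fwd=0
After 4 (back): cur=HOME back=0 fwd=1
After 5 (visit(Q)): cur=Q back=1 fwd=0
After 6 (visit(D)): cur=D back=2 fwd=0
After 7 (visit(Y)): cur=Y back=3 fwd=0
After 8 (back): cur=D back=2 fwd=1
After 9 (forward): cur=Y back=3 fwd=0

Y 3 0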